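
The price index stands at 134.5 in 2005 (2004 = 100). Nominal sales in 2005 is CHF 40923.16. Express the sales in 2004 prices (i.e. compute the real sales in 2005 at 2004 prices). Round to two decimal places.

30426.14

Real = Nominal ÷ (Index/100) = 40923.16 ÷ (134.5/100)
     = 40923.16 ÷ 1.345 = 30426.1413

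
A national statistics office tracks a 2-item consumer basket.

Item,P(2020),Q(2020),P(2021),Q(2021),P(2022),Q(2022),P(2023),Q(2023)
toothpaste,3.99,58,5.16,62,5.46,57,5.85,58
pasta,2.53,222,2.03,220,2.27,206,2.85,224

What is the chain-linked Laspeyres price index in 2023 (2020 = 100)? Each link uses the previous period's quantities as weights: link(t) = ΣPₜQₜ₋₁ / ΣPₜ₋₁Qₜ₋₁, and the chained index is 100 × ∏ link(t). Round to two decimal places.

122.18

Link 2020→2021:
ΣP(2021)Q(2020) = 5.16×58 + 2.03×222 = 299.28 + 450.66 = 749.94
ΣP(2020)Q(2020) = 3.99×58 + 2.53×222 = 231.42 + 561.66 = 793.08
link = 749.94/793.08 = 0.945604
Link 2021→2022:
ΣP(2022)Q(2021) = 5.46×62 + 2.27×220 = 338.52 + 499.4 = 837.92
ΣP(2021)Q(2021) = 5.16×62 + 2.03×220 = 319.92 + 446.6 = 766.52
link = 837.92/766.52 = 1.093148
Link 2022→2023:
ΣP(2023)Q(2022) = 5.85×57 + 2.85×206 = 333.45 + 587.1 = 920.55
ΣP(2022)Q(2022) = 5.46×57 + 2.27×206 = 311.22 + 467.62 = 778.84
link = 920.55/778.84 = 1.181950
Chained index = 100 × 0.945604 × 1.093148 × 1.181950 = 122.1765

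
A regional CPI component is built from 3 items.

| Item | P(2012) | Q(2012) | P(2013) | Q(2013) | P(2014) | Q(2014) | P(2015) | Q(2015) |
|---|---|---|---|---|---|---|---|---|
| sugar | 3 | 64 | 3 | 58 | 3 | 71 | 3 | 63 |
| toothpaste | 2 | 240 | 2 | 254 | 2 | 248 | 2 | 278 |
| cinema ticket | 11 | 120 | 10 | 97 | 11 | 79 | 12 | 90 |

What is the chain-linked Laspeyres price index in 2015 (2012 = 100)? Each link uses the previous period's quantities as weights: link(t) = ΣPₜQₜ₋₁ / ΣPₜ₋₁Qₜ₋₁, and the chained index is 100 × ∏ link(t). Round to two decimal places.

104.47

Link 2012→2013:
ΣP(2013)Q(2012) = 3×64 + 2×240 + 10×120 = 192 + 480 + 1200 = 1872
ΣP(2012)Q(2012) = 3×64 + 2×240 + 11×120 = 192 + 480 + 1320 = 1992
link = 1872/1992 = 0.939759
Link 2013→2014:
ΣP(2014)Q(2013) = 3×58 + 2×254 + 11×97 = 174 + 508 + 1067 = 1749
ΣP(2013)Q(2013) = 3×58 + 2×254 + 10×97 = 174 + 508 + 970 = 1652
link = 1749/1652 = 1.058717
Link 2014→2015:
ΣP(2015)Q(2014) = 3×71 + 2×248 + 12×79 = 213 + 496 + 948 = 1657
ΣP(2014)Q(2014) = 3×71 + 2×248 + 11×79 = 213 + 496 + 869 = 1578
link = 1657/1578 = 1.050063
Chained index = 100 × 0.939759 × 1.058717 × 1.050063 = 104.4749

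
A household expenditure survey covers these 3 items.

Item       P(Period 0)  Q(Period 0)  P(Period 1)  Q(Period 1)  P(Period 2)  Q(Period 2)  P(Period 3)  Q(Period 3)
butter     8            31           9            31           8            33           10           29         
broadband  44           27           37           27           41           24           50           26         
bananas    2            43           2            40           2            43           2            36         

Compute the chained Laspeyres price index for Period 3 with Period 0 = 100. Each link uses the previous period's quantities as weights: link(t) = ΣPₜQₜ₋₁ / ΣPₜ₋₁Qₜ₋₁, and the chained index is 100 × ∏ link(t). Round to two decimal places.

Link Period 0→Period 1:
ΣP(Period 1)Q(Period 0) = 9×31 + 37×27 + 2×43 = 279 + 999 + 86 = 1364
ΣP(Period 0)Q(Period 0) = 8×31 + 44×27 + 2×43 = 248 + 1188 + 86 = 1522
link = 1364/1522 = 0.896189
Link Period 1→Period 2:
ΣP(Period 2)Q(Period 1) = 8×31 + 41×27 + 2×40 = 248 + 1107 + 80 = 1435
ΣP(Period 1)Q(Period 1) = 9×31 + 37×27 + 2×40 = 279 + 999 + 80 = 1358
link = 1435/1358 = 1.056701
Link Period 2→Period 3:
ΣP(Period 3)Q(Period 2) = 10×33 + 50×24 + 2×43 = 330 + 1200 + 86 = 1616
ΣP(Period 2)Q(Period 2) = 8×33 + 41×24 + 2×43 = 264 + 984 + 86 = 1334
link = 1616/1334 = 1.211394
Chained index = 100 × 0.896189 × 1.056701 × 1.211394 = 114.7195

114.72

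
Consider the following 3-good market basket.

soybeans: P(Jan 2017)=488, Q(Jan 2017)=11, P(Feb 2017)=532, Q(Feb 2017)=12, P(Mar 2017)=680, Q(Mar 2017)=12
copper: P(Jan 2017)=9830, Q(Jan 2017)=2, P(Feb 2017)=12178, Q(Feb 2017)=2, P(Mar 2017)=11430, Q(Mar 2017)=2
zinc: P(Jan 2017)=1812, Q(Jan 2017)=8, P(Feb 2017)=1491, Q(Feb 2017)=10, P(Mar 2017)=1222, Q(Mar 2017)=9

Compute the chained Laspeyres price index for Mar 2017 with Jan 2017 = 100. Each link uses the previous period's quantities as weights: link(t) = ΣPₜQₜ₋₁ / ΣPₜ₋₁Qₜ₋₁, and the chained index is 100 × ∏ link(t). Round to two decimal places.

Link Jan 2017→Feb 2017:
ΣP(Feb 2017)Q(Jan 2017) = 532×11 + 12178×2 + 1491×8 = 5852 + 24356 + 11928 = 42136
ΣP(Jan 2017)Q(Jan 2017) = 488×11 + 9830×2 + 1812×8 = 5368 + 19660 + 14496 = 39524
link = 42136/39524 = 1.066086
Link Feb 2017→Mar 2017:
ΣP(Mar 2017)Q(Feb 2017) = 680×12 + 11430×2 + 1222×10 = 8160 + 22860 + 12220 = 43240
ΣP(Feb 2017)Q(Feb 2017) = 532×12 + 12178×2 + 1491×10 = 6384 + 24356 + 14910 = 45650
link = 43240/45650 = 0.947207
Chained index = 100 × 1.066086 × 0.947207 = 100.9805

100.98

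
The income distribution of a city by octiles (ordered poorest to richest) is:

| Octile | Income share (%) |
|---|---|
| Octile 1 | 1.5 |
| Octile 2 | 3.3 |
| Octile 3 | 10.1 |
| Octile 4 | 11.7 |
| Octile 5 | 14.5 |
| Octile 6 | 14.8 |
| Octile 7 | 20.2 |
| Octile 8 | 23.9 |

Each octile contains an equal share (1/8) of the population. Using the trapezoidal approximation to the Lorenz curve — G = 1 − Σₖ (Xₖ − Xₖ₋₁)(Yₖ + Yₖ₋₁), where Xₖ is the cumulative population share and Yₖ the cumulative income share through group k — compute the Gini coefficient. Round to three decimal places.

0.323

Cumulative income shares Yₖ: 0.0150, 0.0480, 0.1490, 0.2660, 0.4110, 0.5590, 0.7610, 1.0000
Σ (Xₖ−Xₖ₋₁)(Yₖ+Yₖ₋₁) = (1/8)(0.0150+0.0000) + (1/8)(0.0480+0.0150) + (1/8)(0.1490+0.0480) + (1/8)(0.2660+0.1490) + (1/8)(0.4110+0.2660) + (1/8)(0.5590+0.4110) + (1/8)(0.7610+0.5590) + (1/8)(1.0000+0.7610)
  = 0.0019 + 0.0079 + 0.0246 + 0.0519 + 0.0846 + 0.1213 + 0.1650 + 0.2201 = 0.6773
G = 1 − 0.6773 = 0.3227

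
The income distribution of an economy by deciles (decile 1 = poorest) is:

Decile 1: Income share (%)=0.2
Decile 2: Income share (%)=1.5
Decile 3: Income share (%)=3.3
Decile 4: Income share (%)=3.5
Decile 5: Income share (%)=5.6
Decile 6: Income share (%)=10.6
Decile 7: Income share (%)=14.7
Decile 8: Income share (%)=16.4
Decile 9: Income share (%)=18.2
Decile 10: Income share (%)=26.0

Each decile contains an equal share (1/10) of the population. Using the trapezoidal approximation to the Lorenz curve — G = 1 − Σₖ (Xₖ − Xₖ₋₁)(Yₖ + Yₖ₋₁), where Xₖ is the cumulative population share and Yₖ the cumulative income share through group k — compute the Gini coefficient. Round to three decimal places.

Cumulative income shares Yₖ: 0.0020, 0.0170, 0.0500, 0.0850, 0.1410, 0.2470, 0.3940, 0.5580, 0.7400, 1.0000
Σ (Xₖ−Xₖ₋₁)(Yₖ+Yₖ₋₁) = (1/10)(0.0020+0.0000) + (1/10)(0.0170+0.0020) + (1/10)(0.0500+0.0170) + (1/10)(0.0850+0.0500) + (1/10)(0.1410+0.0850) + (1/10)(0.2470+0.1410) + (1/10)(0.3940+0.2470) + (1/10)(0.5580+0.3940) + (1/10)(0.7400+0.5580) + (1/10)(1.0000+0.7400)
  = 0.0002 + 0.0019 + 0.0067 + 0.0135 + 0.0226 + 0.0388 + 0.0641 + 0.0952 + 0.1298 + 0.1740 = 0.5468
G = 1 − 0.5468 = 0.4532

0.453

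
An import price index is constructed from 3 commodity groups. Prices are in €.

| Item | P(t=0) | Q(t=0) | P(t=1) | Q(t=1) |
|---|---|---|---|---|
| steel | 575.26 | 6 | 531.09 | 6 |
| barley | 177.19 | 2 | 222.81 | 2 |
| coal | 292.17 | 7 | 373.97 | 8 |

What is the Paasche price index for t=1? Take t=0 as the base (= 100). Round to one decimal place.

Paasche price index uses current-period quantities as weights.
ΣP(t=1)·Q(t=1) = 531.09×6 + 222.81×2 + 373.97×8 = 3186.54 + 445.62 + 2991.76 = 6623.92
ΣP(t=0)·Q(t=1) = 575.26×6 + 177.19×2 + 292.17×8 = 3451.56 + 354.38 + 2337.36 = 6143.3
Index = 6623.92 / 6143.3 × 100 = 107.8235

107.8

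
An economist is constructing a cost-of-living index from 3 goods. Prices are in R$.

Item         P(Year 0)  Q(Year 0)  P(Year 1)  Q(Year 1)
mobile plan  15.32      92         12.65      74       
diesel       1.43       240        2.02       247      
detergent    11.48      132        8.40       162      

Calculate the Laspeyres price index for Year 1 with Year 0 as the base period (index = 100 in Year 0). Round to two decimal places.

84.38

Laspeyres price index uses base-period quantities as weights.
ΣP(Year 1)·Q(Year 0) = 12.65×92 + 2.02×240 + 8.40×132 = 1163.8 + 484.8 + 1108.8 = 2757.4
ΣP(Year 0)·Q(Year 0) = 15.32×92 + 1.43×240 + 11.48×132 = 1409.44 + 343.2 + 1515.36 = 3268
Index = 2757.4 / 3268 × 100 = 84.3758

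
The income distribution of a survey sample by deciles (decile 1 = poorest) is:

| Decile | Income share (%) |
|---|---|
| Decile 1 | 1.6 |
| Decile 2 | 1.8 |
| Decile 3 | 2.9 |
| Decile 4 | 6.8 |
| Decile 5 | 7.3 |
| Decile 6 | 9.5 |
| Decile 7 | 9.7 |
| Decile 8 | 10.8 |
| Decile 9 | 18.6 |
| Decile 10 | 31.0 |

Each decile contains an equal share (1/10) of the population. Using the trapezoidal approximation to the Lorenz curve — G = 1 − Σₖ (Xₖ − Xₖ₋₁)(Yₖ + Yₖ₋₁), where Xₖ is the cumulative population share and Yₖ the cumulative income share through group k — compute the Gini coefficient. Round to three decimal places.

0.433

Cumulative income shares Yₖ: 0.0160, 0.0340, 0.0630, 0.1310, 0.2040, 0.2990, 0.3960, 0.5040, 0.6900, 1.0000
Σ (Xₖ−Xₖ₋₁)(Yₖ+Yₖ₋₁) = (1/10)(0.0160+0.0000) + (1/10)(0.0340+0.0160) + (1/10)(0.0630+0.0340) + (1/10)(0.1310+0.0630) + (1/10)(0.2040+0.1310) + (1/10)(0.2990+0.2040) + (1/10)(0.3960+0.2990) + (1/10)(0.5040+0.3960) + (1/10)(0.6900+0.5040) + (1/10)(1.0000+0.6900)
  = 0.0016 + 0.0050 + 0.0097 + 0.0194 + 0.0335 + 0.0503 + 0.0695 + 0.0900 + 0.1194 + 0.1690 = 0.5674
G = 1 − 0.5674 = 0.4326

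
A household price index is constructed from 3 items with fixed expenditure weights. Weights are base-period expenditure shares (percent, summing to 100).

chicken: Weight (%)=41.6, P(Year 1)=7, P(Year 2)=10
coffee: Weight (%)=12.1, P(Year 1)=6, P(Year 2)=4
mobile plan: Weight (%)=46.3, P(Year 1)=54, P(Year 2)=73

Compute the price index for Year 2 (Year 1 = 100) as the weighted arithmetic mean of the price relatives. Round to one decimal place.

130.1

chicken: 41.6 × (10/7) = 41.6 × 1.428571 = 59.4286
coffee: 12.1 × (4/6) = 12.1 × 0.666667 = 8.0667
mobile plan: 46.3 × (73/54) = 46.3 × 1.351852 = 62.5907
Index = Σ wᵢ·(p₁ᵢ/p₀ᵢ) = 59.4286 + 8.0667 + 62.5907 = 130.0860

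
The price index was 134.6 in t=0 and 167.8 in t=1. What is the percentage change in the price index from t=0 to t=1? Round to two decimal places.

Change = (167.8 − 134.6) / 134.6 × 100
       = 33.2 / 134.6 × 100 = 24.6657%

24.67%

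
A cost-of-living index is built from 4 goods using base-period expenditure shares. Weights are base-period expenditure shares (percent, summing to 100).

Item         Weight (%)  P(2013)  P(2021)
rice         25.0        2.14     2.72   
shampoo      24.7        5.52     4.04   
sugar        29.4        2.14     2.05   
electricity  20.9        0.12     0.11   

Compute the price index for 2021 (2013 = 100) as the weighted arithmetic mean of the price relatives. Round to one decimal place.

rice: 25.0 × (2.72/2.14) = 25.0 × 1.271028 = 31.7757
shampoo: 24.7 × (4.04/5.52) = 24.7 × 0.731884 = 18.0775
sugar: 29.4 × (2.05/2.14) = 29.4 × 0.957944 = 28.1636
electricity: 20.9 × (0.11/0.12) = 20.9 × 0.916667 = 19.1583
Index = Σ wᵢ·(p₁ᵢ/p₀ᵢ) = 31.7757 + 18.0775 + 28.1636 + 19.1583 = 97.1751

97.2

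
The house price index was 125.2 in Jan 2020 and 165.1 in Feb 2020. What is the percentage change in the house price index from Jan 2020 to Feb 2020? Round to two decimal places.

31.87%

Change = (165.1 − 125.2) / 125.2 × 100
       = 39.9 / 125.2 × 100 = 31.8690%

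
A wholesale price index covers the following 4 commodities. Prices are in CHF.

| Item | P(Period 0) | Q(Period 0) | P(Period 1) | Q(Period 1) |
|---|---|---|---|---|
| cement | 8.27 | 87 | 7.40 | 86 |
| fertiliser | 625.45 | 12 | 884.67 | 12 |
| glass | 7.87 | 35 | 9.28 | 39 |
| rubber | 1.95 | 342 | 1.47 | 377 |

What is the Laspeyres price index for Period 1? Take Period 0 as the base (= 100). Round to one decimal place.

Laspeyres price index uses base-period quantities as weights.
ΣP(Period 1)·Q(Period 0) = 7.40×87 + 884.67×12 + 9.28×35 + 1.47×342 = 643.8 + 10616.04 + 324.8 + 502.74 = 12087.38
ΣP(Period 0)·Q(Period 0) = 8.27×87 + 625.45×12 + 7.87×35 + 1.95×342 = 719.49 + 7505.4 + 275.45 + 666.9 = 9167.24
Index = 12087.38 / 9167.24 × 100 = 131.8541

131.9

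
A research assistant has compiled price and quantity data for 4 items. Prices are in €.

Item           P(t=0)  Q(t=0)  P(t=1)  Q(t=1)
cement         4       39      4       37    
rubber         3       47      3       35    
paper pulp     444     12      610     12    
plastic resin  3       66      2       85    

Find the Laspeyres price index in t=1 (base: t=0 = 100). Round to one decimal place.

133.1

Laspeyres price index uses base-period quantities as weights.
ΣP(t=1)·Q(t=0) = 4×39 + 3×47 + 610×12 + 2×66 = 156 + 141 + 7320 + 132 = 7749
ΣP(t=0)·Q(t=0) = 4×39 + 3×47 + 444×12 + 3×66 = 156 + 141 + 5328 + 198 = 5823
Index = 7749 / 5823 × 100 = 133.0757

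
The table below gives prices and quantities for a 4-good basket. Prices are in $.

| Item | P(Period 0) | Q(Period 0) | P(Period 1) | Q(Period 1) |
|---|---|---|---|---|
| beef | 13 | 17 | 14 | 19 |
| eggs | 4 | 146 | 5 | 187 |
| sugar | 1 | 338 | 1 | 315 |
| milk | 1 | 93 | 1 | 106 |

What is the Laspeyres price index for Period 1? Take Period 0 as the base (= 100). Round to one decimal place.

113.2

Laspeyres price index uses base-period quantities as weights.
ΣP(Period 1)·Q(Period 0) = 14×17 + 5×146 + 1×338 + 1×93 = 238 + 730 + 338 + 93 = 1399
ΣP(Period 0)·Q(Period 0) = 13×17 + 4×146 + 1×338 + 1×93 = 221 + 584 + 338 + 93 = 1236
Index = 1399 / 1236 × 100 = 113.1877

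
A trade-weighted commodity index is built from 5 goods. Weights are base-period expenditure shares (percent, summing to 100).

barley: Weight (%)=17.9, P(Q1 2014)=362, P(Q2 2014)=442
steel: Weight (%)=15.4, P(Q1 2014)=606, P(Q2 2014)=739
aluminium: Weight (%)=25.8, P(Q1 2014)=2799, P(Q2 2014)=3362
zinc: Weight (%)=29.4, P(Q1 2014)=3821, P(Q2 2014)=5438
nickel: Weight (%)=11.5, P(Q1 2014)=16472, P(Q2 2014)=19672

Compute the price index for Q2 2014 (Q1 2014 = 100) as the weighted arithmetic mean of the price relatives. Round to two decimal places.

barley: 17.9 × (442/362) = 17.9 × 1.220994 = 21.8558
steel: 15.4 × (739/606) = 15.4 × 1.219472 = 18.7799
aluminium: 25.8 × (3362/2799) = 25.8 × 1.201143 = 30.9895
zinc: 29.4 × (5438/3821) = 29.4 × 1.423188 = 41.8417
nickel: 11.5 × (19672/16472) = 11.5 × 1.194269 = 13.7341
Index = Σ wᵢ·(p₁ᵢ/p₀ᵢ) = 21.8558 + 18.7799 + 30.9895 + 41.8417 + 13.7341 = 127.2010

127.20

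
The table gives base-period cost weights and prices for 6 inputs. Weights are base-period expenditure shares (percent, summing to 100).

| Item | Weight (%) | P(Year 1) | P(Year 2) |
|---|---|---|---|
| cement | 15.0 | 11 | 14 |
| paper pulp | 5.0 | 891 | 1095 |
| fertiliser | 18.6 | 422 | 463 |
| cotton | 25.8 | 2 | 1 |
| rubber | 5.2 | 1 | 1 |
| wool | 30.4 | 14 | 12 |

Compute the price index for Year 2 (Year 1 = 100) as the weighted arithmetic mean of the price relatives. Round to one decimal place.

89.8

cement: 15.0 × (14/11) = 15.0 × 1.272727 = 19.0909
paper pulp: 5.0 × (1095/891) = 5.0 × 1.228956 = 6.1448
fertiliser: 18.6 × (463/422) = 18.6 × 1.097156 = 20.4071
cotton: 25.8 × (1/2) = 25.8 × 0.500000 = 12.9000
rubber: 5.2 × (1/1) = 5.2 × 1.000000 = 5.2000
wool: 30.4 × (12/14) = 30.4 × 0.857143 = 26.0571
Index = Σ wᵢ·(p₁ᵢ/p₀ᵢ) = 19.0909 + 6.1448 + 20.4071 + 12.9000 + 5.2000 + 26.0571 = 89.7999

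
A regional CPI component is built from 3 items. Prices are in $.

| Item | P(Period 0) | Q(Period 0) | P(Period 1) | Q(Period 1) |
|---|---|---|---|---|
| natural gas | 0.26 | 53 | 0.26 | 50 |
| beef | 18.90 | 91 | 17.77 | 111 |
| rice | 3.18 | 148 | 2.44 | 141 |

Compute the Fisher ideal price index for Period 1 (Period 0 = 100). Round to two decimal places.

Laspeyres component (base-period weights):
ΣP(Period 1)Q(Period 0) = 0.26×53 + 17.77×91 + 2.44×148 = 13.78 + 1617.07 + 361.12 = 1991.97
ΣP(Period 0)Q(Period 0) = 0.26×53 + 18.90×91 + 3.18×148 = 13.78 + 1719.9 + 470.64 = 2204.32
L = 1991.97 / 2204.32 × 100 = 90.3666
Paasche component (current-period weights):
ΣP(Period 1)Q(Period 1) = 0.26×50 + 17.77×111 + 2.44×141 = 13 + 1972.47 + 344.04 = 2329.51
ΣP(Period 0)Q(Period 1) = 0.26×50 + 18.90×111 + 3.18×141 = 13 + 2097.9 + 448.38 = 2559.28
P = 2329.51 / 2559.28 × 100 = 91.0221
Fisher = √(L × P) = √(90.3666 × 91.0221) = 90.6938

90.69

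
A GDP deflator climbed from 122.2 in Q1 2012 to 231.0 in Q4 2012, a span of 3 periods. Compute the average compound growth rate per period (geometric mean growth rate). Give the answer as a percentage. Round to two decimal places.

23.65%

Growth factor = (231.0/122.2)^(1/3) = (1.890344)^(1/3) = 1.236461
Growth rate = 1.236461 − 1 = 0.236461 = 23.6461%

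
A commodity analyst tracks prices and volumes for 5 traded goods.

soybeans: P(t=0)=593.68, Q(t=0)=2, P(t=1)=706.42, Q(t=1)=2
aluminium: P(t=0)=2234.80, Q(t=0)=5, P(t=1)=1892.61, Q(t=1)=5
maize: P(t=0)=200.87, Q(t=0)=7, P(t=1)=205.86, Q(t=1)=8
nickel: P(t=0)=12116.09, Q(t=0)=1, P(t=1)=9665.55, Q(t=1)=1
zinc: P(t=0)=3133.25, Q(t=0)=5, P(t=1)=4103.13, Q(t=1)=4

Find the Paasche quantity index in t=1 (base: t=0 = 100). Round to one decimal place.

90.8

Paasche quantity index uses current-period prices as weights.
ΣP(t=1)·Q(t=1) = 706.42×2 + 1892.61×5 + 205.86×8 + 9665.55×1 + 4103.13×4 = 1412.84 + 9463.05 + 1646.88 + 9665.55 + 16412.52 = 38600.84
ΣP(t=1)·Q(t=0) = 706.42×2 + 1892.61×5 + 205.86×7 + 9665.55×1 + 4103.13×5 = 1412.84 + 9463.05 + 1441.02 + 9665.55 + 20515.65 = 42498.11
Index = 38600.84 / 42498.11 × 100 = 90.8295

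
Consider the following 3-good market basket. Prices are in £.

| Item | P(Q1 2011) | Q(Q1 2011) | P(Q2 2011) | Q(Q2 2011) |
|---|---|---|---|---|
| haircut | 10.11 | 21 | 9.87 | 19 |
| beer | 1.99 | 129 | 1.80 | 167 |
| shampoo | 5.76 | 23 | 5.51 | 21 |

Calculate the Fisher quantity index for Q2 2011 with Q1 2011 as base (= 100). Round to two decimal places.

Laspeyres component (base-period weights):
ΣP(Q1 2011)Q(Q2 2011) = 10.11×19 + 1.99×167 + 5.76×21 = 192.09 + 332.33 + 120.96 = 645.38
ΣP(Q1 2011)Q(Q1 2011) = 10.11×21 + 1.99×129 + 5.76×23 = 212.31 + 256.71 + 132.48 = 601.5
L = 645.38 / 601.5 × 100 = 107.2951
Paasche component (current-period weights):
ΣP(Q2 2011)Q(Q2 2011) = 9.87×19 + 1.80×167 + 5.51×21 = 187.53 + 300.6 + 115.71 = 603.84
ΣP(Q2 2011)Q(Q1 2011) = 9.87×21 + 1.80×129 + 5.51×23 = 207.27 + 232.2 + 126.73 = 566.2
P = 603.84 / 566.2 × 100 = 106.6478
Fisher = √(L × P) = √(107.2951 × 106.6478) = 106.9710

106.97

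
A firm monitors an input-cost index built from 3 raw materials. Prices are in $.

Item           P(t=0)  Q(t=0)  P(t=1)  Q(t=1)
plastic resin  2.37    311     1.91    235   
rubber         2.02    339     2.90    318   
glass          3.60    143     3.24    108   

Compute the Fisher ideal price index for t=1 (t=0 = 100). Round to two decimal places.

Laspeyres component (base-period weights):
ΣP(t=1)Q(t=0) = 1.91×311 + 2.90×339 + 3.24×143 = 594.01 + 983.1 + 463.32 = 2040.43
ΣP(t=0)Q(t=0) = 2.37×311 + 2.02×339 + 3.60×143 = 737.07 + 684.78 + 514.8 = 1936.65
L = 2040.43 / 1936.65 × 100 = 105.3587
Paasche component (current-period weights):
ΣP(t=1)Q(t=1) = 1.91×235 + 2.90×318 + 3.24×108 = 448.85 + 922.2 + 349.92 = 1720.97
ΣP(t=0)Q(t=1) = 2.37×235 + 2.02×318 + 3.60×108 = 556.95 + 642.36 + 388.8 = 1588.11
P = 1720.97 / 1588.11 × 100 = 108.3659
Fisher = √(L × P) = √(105.3587 × 108.3659) = 106.8518

106.85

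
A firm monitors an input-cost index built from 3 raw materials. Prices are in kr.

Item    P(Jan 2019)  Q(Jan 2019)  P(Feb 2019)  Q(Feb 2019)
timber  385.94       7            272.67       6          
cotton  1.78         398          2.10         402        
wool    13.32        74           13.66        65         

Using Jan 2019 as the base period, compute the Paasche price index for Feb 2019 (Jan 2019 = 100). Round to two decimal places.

86.43

Paasche price index uses current-period quantities as weights.
ΣP(Feb 2019)·Q(Feb 2019) = 272.67×6 + 2.10×402 + 13.66×65 = 1636.02 + 844.2 + 887.9 = 3368.12
ΣP(Jan 2019)·Q(Feb 2019) = 385.94×6 + 1.78×402 + 13.32×65 = 2315.64 + 715.56 + 865.8 = 3897
Index = 3368.12 / 3897 × 100 = 86.4285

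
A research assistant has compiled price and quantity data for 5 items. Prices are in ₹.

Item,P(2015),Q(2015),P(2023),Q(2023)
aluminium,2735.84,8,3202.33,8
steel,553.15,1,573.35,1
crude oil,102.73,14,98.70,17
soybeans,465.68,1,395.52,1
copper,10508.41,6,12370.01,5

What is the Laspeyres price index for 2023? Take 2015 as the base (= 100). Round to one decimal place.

Laspeyres price index uses base-period quantities as weights.
ΣP(2023)·Q(2015) = 3202.33×8 + 573.35×1 + 98.70×14 + 395.52×1 + 12370.01×6 = 25618.64 + 573.35 + 1381.8 + 395.52 + 74220.06 = 102189.37
ΣP(2015)·Q(2015) = 2735.84×8 + 553.15×1 + 102.73×14 + 465.68×1 + 10508.41×6 = 21886.72 + 553.15 + 1438.22 + 465.68 + 63050.46 = 87394.23
Index = 102189.37 / 87394.23 × 100 = 116.9292

116.9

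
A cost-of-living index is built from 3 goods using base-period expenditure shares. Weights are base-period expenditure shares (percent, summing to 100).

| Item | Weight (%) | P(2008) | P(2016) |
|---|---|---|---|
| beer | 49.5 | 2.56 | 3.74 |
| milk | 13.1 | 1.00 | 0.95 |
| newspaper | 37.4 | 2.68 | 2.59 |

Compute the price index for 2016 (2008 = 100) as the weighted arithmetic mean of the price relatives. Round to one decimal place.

beer: 49.5 × (3.74/2.56) = 49.5 × 1.460938 = 72.3164
milk: 13.1 × (0.95/1.00) = 13.1 × 0.950000 = 12.4450
newspaper: 37.4 × (2.59/2.68) = 37.4 × 0.966418 = 36.1440
Index = Σ wᵢ·(p₁ᵢ/p₀ᵢ) = 72.3164 + 12.4450 + 36.1440 = 120.9054

120.9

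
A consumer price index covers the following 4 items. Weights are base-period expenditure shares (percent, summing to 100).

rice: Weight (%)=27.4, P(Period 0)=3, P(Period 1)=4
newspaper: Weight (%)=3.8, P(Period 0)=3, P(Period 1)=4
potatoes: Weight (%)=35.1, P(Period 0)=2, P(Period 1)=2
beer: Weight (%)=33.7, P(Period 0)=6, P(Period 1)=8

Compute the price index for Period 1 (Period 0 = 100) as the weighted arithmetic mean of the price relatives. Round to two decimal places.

rice: 27.4 × (4/3) = 27.4 × 1.333333 = 36.5333
newspaper: 3.8 × (4/3) = 3.8 × 1.333333 = 5.0667
potatoes: 35.1 × (2/2) = 35.1 × 1.000000 = 35.1000
beer: 33.7 × (8/6) = 33.7 × 1.333333 = 44.9333
Index = Σ wᵢ·(p₁ᵢ/p₀ᵢ) = 36.5333 + 5.0667 + 35.1000 + 44.9333 = 121.6333

121.63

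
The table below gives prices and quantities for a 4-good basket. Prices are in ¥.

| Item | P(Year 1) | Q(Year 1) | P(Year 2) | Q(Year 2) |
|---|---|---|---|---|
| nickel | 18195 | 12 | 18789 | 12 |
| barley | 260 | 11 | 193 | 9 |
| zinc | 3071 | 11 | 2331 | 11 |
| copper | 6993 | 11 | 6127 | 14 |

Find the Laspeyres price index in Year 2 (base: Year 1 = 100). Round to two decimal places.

96.60

Laspeyres price index uses base-period quantities as weights.
ΣP(Year 2)·Q(Year 1) = 18789×12 + 193×11 + 2331×11 + 6127×11 = 225468 + 2123 + 25641 + 67397 = 320629
ΣP(Year 1)·Q(Year 1) = 18195×12 + 260×11 + 3071×11 + 6993×11 = 218340 + 2860 + 33781 + 76923 = 331904
Index = 320629 / 331904 × 100 = 96.6029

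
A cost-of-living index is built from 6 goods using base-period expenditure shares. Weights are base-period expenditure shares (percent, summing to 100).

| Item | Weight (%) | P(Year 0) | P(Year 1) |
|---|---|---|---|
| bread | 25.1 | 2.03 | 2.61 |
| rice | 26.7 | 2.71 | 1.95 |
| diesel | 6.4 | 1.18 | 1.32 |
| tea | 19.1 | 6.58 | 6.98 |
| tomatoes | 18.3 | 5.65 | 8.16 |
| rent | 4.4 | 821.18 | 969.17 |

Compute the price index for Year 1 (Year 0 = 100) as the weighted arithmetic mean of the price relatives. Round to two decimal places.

bread: 25.1 × (2.61/2.03) = 25.1 × 1.285714 = 32.2714
rice: 26.7 × (1.95/2.71) = 26.7 × 0.719557 = 19.2122
diesel: 6.4 × (1.32/1.18) = 6.4 × 1.118644 = 7.1593
tea: 19.1 × (6.98/6.58) = 19.1 × 1.060790 = 20.2611
tomatoes: 18.3 × (8.16/5.65) = 18.3 × 1.444248 = 26.4297
rent: 4.4 × (969.17/821.18) = 4.4 × 1.180216 = 5.1930
Index = Σ wᵢ·(p₁ᵢ/p₀ᵢ) = 32.2714 + 19.2122 + 7.1593 + 20.2611 + 26.4297 + 5.1930 = 110.5267

110.53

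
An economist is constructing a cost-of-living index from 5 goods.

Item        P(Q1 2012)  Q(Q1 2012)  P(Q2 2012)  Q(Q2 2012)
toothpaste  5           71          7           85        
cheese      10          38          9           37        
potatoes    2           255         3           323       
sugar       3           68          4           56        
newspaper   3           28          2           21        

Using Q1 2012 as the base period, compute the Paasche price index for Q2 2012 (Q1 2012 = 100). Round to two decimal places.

129.37

Paasche price index uses current-period quantities as weights.
ΣP(Q2 2012)·Q(Q2 2012) = 7×85 + 9×37 + 3×323 + 4×56 + 2×21 = 595 + 333 + 969 + 224 + 42 = 2163
ΣP(Q1 2012)·Q(Q2 2012) = 5×85 + 10×37 + 2×323 + 3×56 + 3×21 = 425 + 370 + 646 + 168 + 63 = 1672
Index = 2163 / 1672 × 100 = 129.3660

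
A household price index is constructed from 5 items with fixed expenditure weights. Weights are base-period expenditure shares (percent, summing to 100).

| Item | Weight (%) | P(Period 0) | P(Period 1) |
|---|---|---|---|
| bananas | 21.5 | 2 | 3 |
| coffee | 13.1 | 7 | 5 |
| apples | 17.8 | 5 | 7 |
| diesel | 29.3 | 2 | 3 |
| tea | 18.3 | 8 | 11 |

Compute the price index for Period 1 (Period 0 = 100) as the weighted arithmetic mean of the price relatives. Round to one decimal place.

bananas: 21.5 × (3/2) = 21.5 × 1.500000 = 32.2500
coffee: 13.1 × (5/7) = 13.1 × 0.714286 = 9.3571
apples: 17.8 × (7/5) = 17.8 × 1.400000 = 24.9200
diesel: 29.3 × (3/2) = 29.3 × 1.500000 = 43.9500
tea: 18.3 × (11/8) = 18.3 × 1.375000 = 25.1625
Index = Σ wᵢ·(p₁ᵢ/p₀ᵢ) = 32.2500 + 9.3571 + 24.9200 + 43.9500 + 25.1625 = 135.6396

135.6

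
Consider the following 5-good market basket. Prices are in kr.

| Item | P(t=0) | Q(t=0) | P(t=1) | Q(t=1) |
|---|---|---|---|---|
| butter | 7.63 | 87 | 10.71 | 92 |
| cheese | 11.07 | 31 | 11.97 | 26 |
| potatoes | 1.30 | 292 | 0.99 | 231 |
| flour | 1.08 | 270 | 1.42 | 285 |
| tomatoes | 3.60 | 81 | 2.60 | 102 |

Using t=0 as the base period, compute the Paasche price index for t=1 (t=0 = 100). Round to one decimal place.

111.7

Paasche price index uses current-period quantities as weights.
ΣP(t=1)·Q(t=1) = 10.71×92 + 11.97×26 + 0.99×231 + 1.42×285 + 2.60×102 = 985.32 + 311.22 + 228.69 + 404.7 + 265.2 = 2195.13
ΣP(t=0)·Q(t=1) = 7.63×92 + 11.07×26 + 1.30×231 + 1.08×285 + 3.60×102 = 701.96 + 287.82 + 300.3 + 307.8 + 367.2 = 1965.08
Index = 2195.13 / 1965.08 × 100 = 111.7069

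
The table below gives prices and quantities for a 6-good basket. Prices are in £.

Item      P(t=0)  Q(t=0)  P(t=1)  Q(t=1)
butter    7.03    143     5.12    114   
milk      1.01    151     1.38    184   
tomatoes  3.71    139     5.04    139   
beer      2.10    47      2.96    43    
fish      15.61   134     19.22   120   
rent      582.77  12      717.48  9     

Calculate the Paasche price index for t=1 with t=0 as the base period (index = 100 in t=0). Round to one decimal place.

119.7

Paasche price index uses current-period quantities as weights.
ΣP(t=1)·Q(t=1) = 5.12×114 + 1.38×184 + 5.04×139 + 2.96×43 + 19.22×120 + 717.48×9 = 583.68 + 253.92 + 700.56 + 127.28 + 2306.4 + 6457.32 = 10429.16
ΣP(t=0)·Q(t=1) = 7.03×114 + 1.01×184 + 3.71×139 + 2.10×43 + 15.61×120 + 582.77×9 = 801.42 + 185.84 + 515.69 + 90.3 + 1873.2 + 5244.93 = 8711.38
Index = 10429.16 / 8711.38 × 100 = 119.7188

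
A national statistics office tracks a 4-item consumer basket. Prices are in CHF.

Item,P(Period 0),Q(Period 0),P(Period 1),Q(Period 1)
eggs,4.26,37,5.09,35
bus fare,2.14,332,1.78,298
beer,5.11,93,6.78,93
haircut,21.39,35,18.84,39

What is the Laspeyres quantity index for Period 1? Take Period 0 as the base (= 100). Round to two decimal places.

100.20

Laspeyres quantity index uses base-period prices as weights.
ΣP(Period 0)·Q(Period 1) = 4.26×35 + 2.14×298 + 5.11×93 + 21.39×39 = 149.1 + 637.72 + 475.23 + 834.21 = 2096.26
ΣP(Period 0)·Q(Period 0) = 4.26×37 + 2.14×332 + 5.11×93 + 21.39×35 = 157.62 + 710.48 + 475.23 + 748.65 = 2091.98
Index = 2096.26 / 2091.98 × 100 = 100.2046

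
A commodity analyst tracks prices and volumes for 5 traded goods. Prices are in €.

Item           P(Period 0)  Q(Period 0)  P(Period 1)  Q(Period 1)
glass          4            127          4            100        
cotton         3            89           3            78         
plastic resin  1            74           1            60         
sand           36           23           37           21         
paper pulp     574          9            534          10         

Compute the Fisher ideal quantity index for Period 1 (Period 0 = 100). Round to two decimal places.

Laspeyres component (base-period weights):
ΣP(Period 0)Q(Period 1) = 4×100 + 3×78 + 1×60 + 36×21 + 574×10 = 400 + 234 + 60 + 756 + 5740 = 7190
ΣP(Period 0)Q(Period 0) = 4×127 + 3×89 + 1×74 + 36×23 + 574×9 = 508 + 267 + 74 + 828 + 5166 = 6843
L = 7190 / 6843 × 100 = 105.0709
Paasche component (current-period weights):
ΣP(Period 1)Q(Period 1) = 4×100 + 3×78 + 1×60 + 37×21 + 534×10 = 400 + 234 + 60 + 777 + 5340 = 6811
ΣP(Period 1)Q(Period 0) = 4×127 + 3×89 + 1×74 + 37×23 + 534×9 = 508 + 267 + 74 + 851 + 4806 = 6506
P = 6811 / 6506 × 100 = 104.6880
Fisher = √(L × P) = √(105.0709 × 104.6880) = 104.8793

104.88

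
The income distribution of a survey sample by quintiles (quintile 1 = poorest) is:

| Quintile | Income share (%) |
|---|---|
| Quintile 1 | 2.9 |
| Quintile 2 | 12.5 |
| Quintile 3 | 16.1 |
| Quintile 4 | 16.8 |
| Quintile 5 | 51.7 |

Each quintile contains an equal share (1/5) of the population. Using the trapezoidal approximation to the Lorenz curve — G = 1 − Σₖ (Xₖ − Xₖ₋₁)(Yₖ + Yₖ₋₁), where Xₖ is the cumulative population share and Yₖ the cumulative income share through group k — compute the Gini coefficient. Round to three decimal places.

0.408

Cumulative income shares Yₖ: 0.0290, 0.1540, 0.3150, 0.4830, 1.0000
Σ (Xₖ−Xₖ₋₁)(Yₖ+Yₖ₋₁) = (1/5)(0.0290+0.0000) + (1/5)(0.1540+0.0290) + (1/5)(0.3150+0.1540) + (1/5)(0.4830+0.3150) + (1/5)(1.0000+0.4830)
  = 0.0058 + 0.0366 + 0.0938 + 0.1596 + 0.2966 = 0.5924
G = 1 − 0.5924 = 0.4076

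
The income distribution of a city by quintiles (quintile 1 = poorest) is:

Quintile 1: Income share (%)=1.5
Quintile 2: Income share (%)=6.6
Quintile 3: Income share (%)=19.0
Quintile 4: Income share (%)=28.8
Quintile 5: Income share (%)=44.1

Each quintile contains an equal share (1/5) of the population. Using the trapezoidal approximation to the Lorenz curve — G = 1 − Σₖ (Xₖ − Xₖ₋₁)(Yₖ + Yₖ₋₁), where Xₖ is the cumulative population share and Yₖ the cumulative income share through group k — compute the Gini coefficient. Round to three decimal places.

0.430

Cumulative income shares Yₖ: 0.0150, 0.0810, 0.2710, 0.5590, 1.0000
Σ (Xₖ−Xₖ₋₁)(Yₖ+Yₖ₋₁) = (1/5)(0.0150+0.0000) + (1/5)(0.0810+0.0150) + (1/5)(0.2710+0.0810) + (1/5)(0.5590+0.2710) + (1/5)(1.0000+0.5590)
  = 0.0030 + 0.0192 + 0.0704 + 0.1660 + 0.3118 = 0.5704
G = 1 − 0.5704 = 0.4296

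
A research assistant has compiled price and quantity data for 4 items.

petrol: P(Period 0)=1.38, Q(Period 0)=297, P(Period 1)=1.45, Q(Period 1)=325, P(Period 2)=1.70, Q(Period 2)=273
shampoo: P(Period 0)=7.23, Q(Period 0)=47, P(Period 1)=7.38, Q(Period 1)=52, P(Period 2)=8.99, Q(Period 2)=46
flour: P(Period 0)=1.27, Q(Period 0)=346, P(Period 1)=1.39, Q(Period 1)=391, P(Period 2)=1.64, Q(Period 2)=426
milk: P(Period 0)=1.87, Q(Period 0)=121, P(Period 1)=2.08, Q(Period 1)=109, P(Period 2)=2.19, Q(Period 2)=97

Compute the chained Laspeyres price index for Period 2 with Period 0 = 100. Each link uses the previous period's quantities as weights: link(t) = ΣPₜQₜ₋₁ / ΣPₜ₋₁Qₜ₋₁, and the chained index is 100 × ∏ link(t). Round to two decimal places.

124.73

Link Period 0→Period 1:
ΣP(Period 1)Q(Period 0) = 1.45×297 + 7.38×47 + 1.39×346 + 2.08×121 = 430.65 + 346.86 + 480.94 + 251.68 = 1510.13
ΣP(Period 0)Q(Period 0) = 1.38×297 + 7.23×47 + 1.27×346 + 1.87×121 = 409.86 + 339.81 + 439.42 + 226.27 = 1415.36
link = 1510.13/1415.36 = 1.066958
Link Period 1→Period 2:
ΣP(Period 2)Q(Period 1) = 1.70×325 + 8.99×52 + 1.64×391 + 2.19×109 = 552.5 + 467.48 + 641.24 + 238.71 = 1899.93
ΣP(Period 1)Q(Period 1) = 1.45×325 + 7.38×52 + 1.39×391 + 2.08×109 = 471.25 + 383.76 + 543.49 + 226.72 = 1625.22
link = 1899.93/1625.22 = 1.169029
Chained index = 100 × 1.066958 × 1.169029 = 124.7306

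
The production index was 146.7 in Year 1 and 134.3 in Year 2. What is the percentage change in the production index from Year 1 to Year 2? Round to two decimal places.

-8.45%

Change = (134.3 − 146.7) / 146.7 × 100
       = -12.4 / 146.7 × 100 = -8.4526%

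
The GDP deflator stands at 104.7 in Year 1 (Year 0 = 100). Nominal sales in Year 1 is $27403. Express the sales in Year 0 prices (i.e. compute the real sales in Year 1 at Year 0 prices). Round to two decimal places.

26172.87

Real = Nominal ÷ (Index/100) = 27403 ÷ (104.7/100)
     = 27403 ÷ 1.047 = 26172.8749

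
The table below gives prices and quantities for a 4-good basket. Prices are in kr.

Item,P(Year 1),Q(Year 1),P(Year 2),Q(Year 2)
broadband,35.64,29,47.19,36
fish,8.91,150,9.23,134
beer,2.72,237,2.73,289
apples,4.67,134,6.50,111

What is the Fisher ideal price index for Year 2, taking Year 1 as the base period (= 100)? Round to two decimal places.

117.45

Laspeyres component (base-period weights):
ΣP(Year 2)Q(Year 1) = 47.19×29 + 9.23×150 + 2.73×237 + 6.50×134 = 1368.51 + 1384.5 + 647.01 + 871 = 4271.02
ΣP(Year 1)Q(Year 1) = 35.64×29 + 8.91×150 + 2.72×237 + 4.67×134 = 1033.56 + 1336.5 + 644.64 + 625.78 = 3640.48
L = 4271.02 / 3640.48 × 100 = 117.3202
Paasche component (current-period weights):
ΣP(Year 2)Q(Year 2) = 47.19×36 + 9.23×134 + 2.73×289 + 6.50×111 = 1698.84 + 1236.82 + 788.97 + 721.5 = 4446.13
ΣP(Year 1)Q(Year 2) = 35.64×36 + 8.91×134 + 2.72×289 + 4.67×111 = 1283.04 + 1193.94 + 786.08 + 518.37 = 3781.43
P = 4446.13 / 3781.43 × 100 = 117.5780
Fisher = √(L × P) = √(117.3202 × 117.5780) = 117.4491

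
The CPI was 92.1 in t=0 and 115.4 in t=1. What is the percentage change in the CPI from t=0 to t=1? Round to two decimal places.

25.30%

Change = (115.4 − 92.1) / 92.1 × 100
       = 23.3 / 92.1 × 100 = 25.2986%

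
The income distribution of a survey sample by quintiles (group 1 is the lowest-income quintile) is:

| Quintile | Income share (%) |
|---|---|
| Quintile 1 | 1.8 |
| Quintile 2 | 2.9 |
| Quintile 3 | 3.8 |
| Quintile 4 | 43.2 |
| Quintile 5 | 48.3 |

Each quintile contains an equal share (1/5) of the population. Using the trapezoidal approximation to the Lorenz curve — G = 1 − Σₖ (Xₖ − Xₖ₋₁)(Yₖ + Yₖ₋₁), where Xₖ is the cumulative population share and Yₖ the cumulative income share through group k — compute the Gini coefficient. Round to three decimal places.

0.533

Cumulative income shares Yₖ: 0.0180, 0.0470, 0.0850, 0.5170, 1.0000
Σ (Xₖ−Xₖ₋₁)(Yₖ+Yₖ₋₁) = (1/5)(0.0180+0.0000) + (1/5)(0.0470+0.0180) + (1/5)(0.0850+0.0470) + (1/5)(0.5170+0.0850) + (1/5)(1.0000+0.5170)
  = 0.0036 + 0.0130 + 0.0264 + 0.1204 + 0.3034 = 0.4668
G = 1 − 0.4668 = 0.5332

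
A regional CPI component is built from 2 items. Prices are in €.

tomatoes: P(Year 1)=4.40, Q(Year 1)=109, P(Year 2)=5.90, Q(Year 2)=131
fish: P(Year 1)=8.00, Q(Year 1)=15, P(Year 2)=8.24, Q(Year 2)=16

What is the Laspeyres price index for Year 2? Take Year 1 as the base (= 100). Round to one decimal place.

127.9

Laspeyres price index uses base-period quantities as weights.
ΣP(Year 2)·Q(Year 1) = 5.90×109 + 8.24×15 = 643.1 + 123.6 = 766.7
ΣP(Year 1)·Q(Year 1) = 4.40×109 + 8.00×15 = 479.6 + 120 = 599.6
Index = 766.7 / 599.6 × 100 = 127.8686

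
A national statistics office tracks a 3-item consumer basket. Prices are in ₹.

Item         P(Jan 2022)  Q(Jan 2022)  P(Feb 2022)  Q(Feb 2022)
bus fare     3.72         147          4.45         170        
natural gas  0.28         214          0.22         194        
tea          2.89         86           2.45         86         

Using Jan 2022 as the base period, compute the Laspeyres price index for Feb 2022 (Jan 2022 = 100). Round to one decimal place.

Laspeyres price index uses base-period quantities as weights.
ΣP(Feb 2022)·Q(Jan 2022) = 4.45×147 + 0.22×214 + 2.45×86 = 654.15 + 47.08 + 210.7 = 911.93
ΣP(Jan 2022)·Q(Jan 2022) = 3.72×147 + 0.28×214 + 2.89×86 = 546.84 + 59.92 + 248.54 = 855.3
Index = 911.93 / 855.3 × 100 = 106.6211

106.6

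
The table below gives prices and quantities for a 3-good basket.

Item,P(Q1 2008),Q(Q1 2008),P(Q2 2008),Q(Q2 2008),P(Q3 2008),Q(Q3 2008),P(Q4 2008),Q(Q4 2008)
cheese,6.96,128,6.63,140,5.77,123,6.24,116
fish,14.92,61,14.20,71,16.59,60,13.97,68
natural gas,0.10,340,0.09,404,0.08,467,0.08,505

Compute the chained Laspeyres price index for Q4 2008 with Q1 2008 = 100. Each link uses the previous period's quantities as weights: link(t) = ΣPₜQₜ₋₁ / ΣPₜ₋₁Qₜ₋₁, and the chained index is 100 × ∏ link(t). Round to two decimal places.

Link Q1 2008→Q2 2008:
ΣP(Q2 2008)Q(Q1 2008) = 6.63×128 + 14.20×61 + 0.09×340 = 848.64 + 866.2 + 30.6 = 1745.44
ΣP(Q1 2008)Q(Q1 2008) = 6.96×128 + 14.92×61 + 0.10×340 = 890.88 + 910.12 + 34 = 1835
link = 1745.44/1835 = 0.951193
Link Q2 2008→Q3 2008:
ΣP(Q3 2008)Q(Q2 2008) = 5.77×140 + 16.59×71 + 0.08×404 = 807.8 + 1177.89 + 32.32 = 2018.01
ΣP(Q2 2008)Q(Q2 2008) = 6.63×140 + 14.20×71 + 0.09×404 = 928.2 + 1008.2 + 36.36 = 1972.76
link = 2018.01/1972.76 = 1.022937
Link Q3 2008→Q4 2008:
ΣP(Q4 2008)Q(Q3 2008) = 6.24×123 + 13.97×60 + 0.08×467 = 767.52 + 838.2 + 37.36 = 1643.08
ΣP(Q3 2008)Q(Q3 2008) = 5.77×123 + 16.59×60 + 0.08×467 = 709.71 + 995.4 + 37.36 = 1742.47
link = 1643.08/1742.47 = 0.942960
Chained index = 100 × 0.951193 × 1.022937 × 0.942960 = 91.7511

91.75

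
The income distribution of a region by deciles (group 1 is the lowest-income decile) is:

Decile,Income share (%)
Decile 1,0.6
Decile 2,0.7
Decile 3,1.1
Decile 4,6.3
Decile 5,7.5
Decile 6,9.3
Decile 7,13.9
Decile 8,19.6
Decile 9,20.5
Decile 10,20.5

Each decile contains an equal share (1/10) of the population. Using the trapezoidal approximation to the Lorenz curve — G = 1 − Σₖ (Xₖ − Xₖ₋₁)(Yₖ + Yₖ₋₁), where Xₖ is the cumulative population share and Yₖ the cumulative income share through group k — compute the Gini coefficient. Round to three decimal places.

Cumulative income shares Yₖ: 0.0060, 0.0130, 0.0240, 0.0870, 0.1620, 0.2550, 0.3940, 0.5900, 0.7950, 1.0000
Σ (Xₖ−Xₖ₋₁)(Yₖ+Yₖ₋₁) = (1/10)(0.0060+0.0000) + (1/10)(0.0130+0.0060) + (1/10)(0.0240+0.0130) + (1/10)(0.0870+0.0240) + (1/10)(0.1620+0.0870) + (1/10)(0.2550+0.1620) + (1/10)(0.3940+0.2550) + (1/10)(0.5900+0.3940) + (1/10)(0.7950+0.5900) + (1/10)(1.0000+0.7950)
  = 0.0006 + 0.0019 + 0.0037 + 0.0111 + 0.0249 + 0.0417 + 0.0649 + 0.0984 + 0.1385 + 0.1795 = 0.5652
G = 1 − 0.5652 = 0.4348

0.435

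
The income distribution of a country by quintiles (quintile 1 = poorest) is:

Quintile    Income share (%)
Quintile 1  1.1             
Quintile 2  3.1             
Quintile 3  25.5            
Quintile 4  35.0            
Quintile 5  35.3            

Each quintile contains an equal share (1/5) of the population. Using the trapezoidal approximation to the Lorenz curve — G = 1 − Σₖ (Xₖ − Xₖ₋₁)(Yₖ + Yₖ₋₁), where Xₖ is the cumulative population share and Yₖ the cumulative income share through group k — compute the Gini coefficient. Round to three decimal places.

Cumulative income shares Yₖ: 0.0110, 0.0420, 0.2970, 0.6470, 1.0000
Σ (Xₖ−Xₖ₋₁)(Yₖ+Yₖ₋₁) = (1/5)(0.0110+0.0000) + (1/5)(0.0420+0.0110) + (1/5)(0.2970+0.0420) + (1/5)(0.6470+0.2970) + (1/5)(1.0000+0.6470)
  = 0.0022 + 0.0106 + 0.0678 + 0.1888 + 0.3294 = 0.5988
G = 1 − 0.5988 = 0.4012

0.401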